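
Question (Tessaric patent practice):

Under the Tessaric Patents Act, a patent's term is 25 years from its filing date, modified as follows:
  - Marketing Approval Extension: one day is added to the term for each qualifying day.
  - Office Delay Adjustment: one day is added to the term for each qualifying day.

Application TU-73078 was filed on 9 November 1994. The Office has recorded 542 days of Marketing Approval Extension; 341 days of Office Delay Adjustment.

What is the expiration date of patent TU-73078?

Base term: filing date + 25 years → 9 November 2019.
Marketing Approval Extension: +542 days → 4 May 2021.
Office Delay Adjustment: +341 days → 10 April 2022.

2022-04-10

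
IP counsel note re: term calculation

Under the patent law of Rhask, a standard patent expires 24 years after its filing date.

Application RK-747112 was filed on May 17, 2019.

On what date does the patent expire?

Filing date + 24 years → 17 May 2043.

May 17, 2043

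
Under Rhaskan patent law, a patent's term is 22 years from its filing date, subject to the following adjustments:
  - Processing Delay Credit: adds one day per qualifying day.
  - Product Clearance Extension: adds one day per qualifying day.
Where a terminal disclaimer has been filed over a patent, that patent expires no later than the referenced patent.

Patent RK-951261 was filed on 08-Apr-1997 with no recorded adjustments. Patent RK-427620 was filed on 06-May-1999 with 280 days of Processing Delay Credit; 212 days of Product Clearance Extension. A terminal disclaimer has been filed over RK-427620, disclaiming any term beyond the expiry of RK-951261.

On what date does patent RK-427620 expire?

Natural term of RK-427620:
  Base: filing + 22 years → 6 May 2021.
  Processing Delay Credit: +280 days → 10 February 2022.
  Product Clearance Extension: +212 days → 10 September 2022.
Expiry of referenced patent RK-951261:
  Base: filing + 22 years → 8 April 2019.
Terminal disclaimer: RK-427620 expires on the earlier of 10 September 2022 and 8 April 2019.

2019-04-08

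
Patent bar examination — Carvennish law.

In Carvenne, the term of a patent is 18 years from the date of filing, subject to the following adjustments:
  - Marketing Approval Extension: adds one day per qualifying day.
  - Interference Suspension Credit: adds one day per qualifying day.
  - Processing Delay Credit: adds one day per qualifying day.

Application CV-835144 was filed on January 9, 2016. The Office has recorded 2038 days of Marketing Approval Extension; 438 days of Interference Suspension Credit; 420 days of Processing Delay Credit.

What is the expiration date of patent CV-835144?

December 14, 2041

Base term: filing date + 18 years → 9 January 2034.
Marketing Approval Extension: +2038 days → 9 August 2039.
Interference Suspension Credit: +438 days → 20 October 2040.
Processing Delay Credit: +420 days → 14 December 2041.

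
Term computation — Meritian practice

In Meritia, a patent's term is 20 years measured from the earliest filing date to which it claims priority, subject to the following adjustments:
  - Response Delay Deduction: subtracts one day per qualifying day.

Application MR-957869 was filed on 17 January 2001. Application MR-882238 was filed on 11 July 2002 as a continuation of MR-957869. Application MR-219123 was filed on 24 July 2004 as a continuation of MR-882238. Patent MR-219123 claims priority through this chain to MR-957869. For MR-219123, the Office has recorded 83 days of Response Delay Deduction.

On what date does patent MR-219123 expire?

Earliest priority filing: 17 January 2001.
Base term: 17 January 2001 + 20 years → 17 January 2021.
Response Delay Deduction: −83 days → 26 October 2020.

October 26, 2020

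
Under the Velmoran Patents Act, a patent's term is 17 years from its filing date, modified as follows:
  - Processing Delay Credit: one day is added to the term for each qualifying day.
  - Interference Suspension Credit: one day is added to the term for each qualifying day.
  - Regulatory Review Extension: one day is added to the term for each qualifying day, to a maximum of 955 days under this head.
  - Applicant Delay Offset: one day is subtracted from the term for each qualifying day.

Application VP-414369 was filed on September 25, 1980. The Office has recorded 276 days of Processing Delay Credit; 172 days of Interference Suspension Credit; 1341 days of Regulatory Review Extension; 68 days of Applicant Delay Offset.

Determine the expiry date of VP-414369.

Base term: filing date + 17 years → 25 September 1997.
Processing Delay Credit: +276 days → 28 June 1998.
Interference Suspension Credit: +172 days → 17 December 1998.
Regulatory Review Extension: 1341 days claimed exceeds the 955-day cap, so +955 days → 29 July 2001.
Applicant Delay Offset: −68 days → 22 May 2001.

May 22, 2001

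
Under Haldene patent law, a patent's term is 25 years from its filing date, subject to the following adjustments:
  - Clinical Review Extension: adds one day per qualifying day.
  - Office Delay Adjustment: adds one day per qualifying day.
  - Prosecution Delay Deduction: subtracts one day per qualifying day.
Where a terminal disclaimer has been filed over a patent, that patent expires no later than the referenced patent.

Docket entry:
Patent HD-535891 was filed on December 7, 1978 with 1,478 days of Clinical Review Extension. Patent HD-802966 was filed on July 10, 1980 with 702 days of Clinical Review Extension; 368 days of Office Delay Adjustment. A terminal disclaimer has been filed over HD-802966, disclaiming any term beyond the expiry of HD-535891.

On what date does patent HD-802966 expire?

2007-12-24

Natural term of HD-802966:
  Base: filing + 25 years → 10 July 2005.
  Clinical Review Extension: +702 days → 12 June 2007.
  Office Delay Adjustment: +368 days → 14 June 2008.
Expiry of referenced patent HD-535891:
  Base: filing + 25 years → 7 December 2003.
  Clinical Review Extension: +1478 days → 24 December 2007.
Terminal disclaimer: HD-802966 expires on the earlier of 14 June 2008 and 24 December 2007.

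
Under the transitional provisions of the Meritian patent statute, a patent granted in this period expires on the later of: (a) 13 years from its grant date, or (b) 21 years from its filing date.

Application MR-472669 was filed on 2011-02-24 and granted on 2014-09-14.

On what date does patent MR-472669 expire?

2032-02-24

(a) grant + 13 years → 14 September 2027.
(b) filing + 21 years → 24 February 2032.
Later of the two: 24 February 2032.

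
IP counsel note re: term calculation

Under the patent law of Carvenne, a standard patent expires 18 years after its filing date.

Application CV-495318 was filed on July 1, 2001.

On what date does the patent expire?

Filing date + 18 years → 1 July 2019.

July 1, 2019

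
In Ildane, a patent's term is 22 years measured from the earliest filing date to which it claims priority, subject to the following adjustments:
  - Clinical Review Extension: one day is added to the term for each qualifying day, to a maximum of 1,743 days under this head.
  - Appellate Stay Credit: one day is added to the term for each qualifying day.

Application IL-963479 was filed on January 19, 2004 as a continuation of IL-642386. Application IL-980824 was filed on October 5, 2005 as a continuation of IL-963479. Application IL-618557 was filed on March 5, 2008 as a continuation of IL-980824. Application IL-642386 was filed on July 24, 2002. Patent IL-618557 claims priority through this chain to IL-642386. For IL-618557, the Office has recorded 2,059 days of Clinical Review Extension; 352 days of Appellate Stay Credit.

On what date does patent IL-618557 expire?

2030-04-19

Earliest priority filing: 24 July 2002.
Base term: 24 July 2002 + 22 years → 24 July 2024.
Clinical Review Extension: 2059 days claimed exceeds the 1743-day cap, so +1743 days → 2 May 2029.
Appellate Stay Credit: +352 days → 19 April 2030.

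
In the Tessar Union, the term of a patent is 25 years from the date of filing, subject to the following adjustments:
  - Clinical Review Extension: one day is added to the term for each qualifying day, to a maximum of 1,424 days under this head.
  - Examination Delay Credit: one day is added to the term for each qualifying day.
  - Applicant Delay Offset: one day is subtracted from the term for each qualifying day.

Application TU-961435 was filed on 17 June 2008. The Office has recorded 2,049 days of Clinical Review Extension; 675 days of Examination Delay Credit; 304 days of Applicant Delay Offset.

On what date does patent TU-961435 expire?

Base term: filing date + 25 years → 17 June 2033.
Clinical Review Extension: 2049 days claimed exceeds the 1424-day cap, so +1424 days → 11 May 2037.
Examination Delay Credit: +675 days → 17 March 2039.
Applicant Delay Offset: −304 days → 17 May 2038.

May 17, 2038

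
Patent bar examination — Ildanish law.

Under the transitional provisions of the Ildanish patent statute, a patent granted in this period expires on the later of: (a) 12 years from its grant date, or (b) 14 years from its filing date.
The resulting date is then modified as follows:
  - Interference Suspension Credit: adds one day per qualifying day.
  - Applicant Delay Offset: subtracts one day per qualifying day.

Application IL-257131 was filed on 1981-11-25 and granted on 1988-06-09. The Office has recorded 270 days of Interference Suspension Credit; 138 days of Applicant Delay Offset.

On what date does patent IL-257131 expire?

(a) grant + 12 years → 9 June 2000.
(b) filing + 14 years → 25 November 1995.
Later of the two: 9 June 2000.
Interference Suspension Credit: +270 days → 6 March 2001.
Applicant Delay Offset: −138 days → 19 October 2000.

October 19, 2000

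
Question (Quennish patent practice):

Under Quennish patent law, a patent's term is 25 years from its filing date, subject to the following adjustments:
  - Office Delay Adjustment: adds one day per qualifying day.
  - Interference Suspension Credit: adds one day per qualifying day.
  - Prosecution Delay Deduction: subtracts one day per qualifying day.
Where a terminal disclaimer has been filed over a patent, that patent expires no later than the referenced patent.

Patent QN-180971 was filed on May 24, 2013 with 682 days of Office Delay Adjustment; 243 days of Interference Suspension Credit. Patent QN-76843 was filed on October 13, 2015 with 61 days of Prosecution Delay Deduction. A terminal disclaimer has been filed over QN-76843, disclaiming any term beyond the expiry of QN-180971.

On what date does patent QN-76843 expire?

August 13, 2040

Natural term of QN-76843:
  Base: filing + 25 years → 13 October 2040.
  Prosecution Delay Deduction: −61 days → 13 August 2040.
Expiry of referenced patent QN-180971:
  Base: filing + 25 years → 24 May 2038.
  Office Delay Adjustment: +682 days → 5 April 2040.
  Interference Suspension Credit: +243 days → 4 December 2040.
Terminal disclaimer: QN-76843 expires on the earlier of 13 August 2040 and 4 December 2040.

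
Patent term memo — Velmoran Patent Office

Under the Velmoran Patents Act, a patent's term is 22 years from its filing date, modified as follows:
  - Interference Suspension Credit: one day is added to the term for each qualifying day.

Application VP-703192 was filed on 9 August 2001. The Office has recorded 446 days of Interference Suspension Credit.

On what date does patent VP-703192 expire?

Base term: filing date + 22 years → 9 August 2023.
Interference Suspension Credit: +446 days → 28 October 2024.

2024-10-28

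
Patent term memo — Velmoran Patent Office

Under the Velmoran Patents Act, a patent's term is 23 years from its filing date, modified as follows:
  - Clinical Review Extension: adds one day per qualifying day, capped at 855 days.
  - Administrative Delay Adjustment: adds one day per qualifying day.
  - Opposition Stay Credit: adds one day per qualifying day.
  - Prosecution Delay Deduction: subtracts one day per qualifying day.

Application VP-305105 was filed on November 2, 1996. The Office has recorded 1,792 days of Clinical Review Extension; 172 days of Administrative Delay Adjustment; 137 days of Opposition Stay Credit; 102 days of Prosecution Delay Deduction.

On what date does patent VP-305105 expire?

September 29, 2022

Base term: filing date + 23 years → 2 November 2019.
Clinical Review Extension: 1792 days claimed exceeds the 855-day cap, so +855 days → 6 March 2022.
Administrative Delay Adjustment: +172 days → 25 August 2022.
Opposition Stay Credit: +137 days → 9 January 2023.
Prosecution Delay Deduction: −102 days → 29 September 2022.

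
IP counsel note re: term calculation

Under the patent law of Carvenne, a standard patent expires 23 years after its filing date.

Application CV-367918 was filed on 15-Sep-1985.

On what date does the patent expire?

2008-09-15

Filing date + 23 years → 15 September 2008.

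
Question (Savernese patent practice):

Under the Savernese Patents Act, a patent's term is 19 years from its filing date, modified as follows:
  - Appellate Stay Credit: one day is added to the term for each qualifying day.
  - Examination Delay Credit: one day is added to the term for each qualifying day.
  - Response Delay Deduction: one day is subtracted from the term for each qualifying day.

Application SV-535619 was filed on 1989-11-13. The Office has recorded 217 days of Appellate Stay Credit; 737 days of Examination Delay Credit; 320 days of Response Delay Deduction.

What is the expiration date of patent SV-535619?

August 9, 2010

Base term: filing date + 19 years → 13 November 2008.
Appellate Stay Credit: +217 days → 18 June 2009.
Examination Delay Credit: +737 days → 25 June 2011.
Response Delay Deduction: −320 days → 9 August 2010.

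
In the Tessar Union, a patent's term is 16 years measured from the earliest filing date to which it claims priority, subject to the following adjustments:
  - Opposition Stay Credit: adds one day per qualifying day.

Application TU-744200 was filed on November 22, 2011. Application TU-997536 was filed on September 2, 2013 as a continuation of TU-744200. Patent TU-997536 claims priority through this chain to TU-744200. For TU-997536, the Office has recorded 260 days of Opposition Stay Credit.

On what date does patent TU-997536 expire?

2028-08-08

Earliest priority filing: 22 November 2011.
Base term: 22 November 2011 + 16 years → 22 November 2027.
Opposition Stay Credit: +260 days → 8 August 2028.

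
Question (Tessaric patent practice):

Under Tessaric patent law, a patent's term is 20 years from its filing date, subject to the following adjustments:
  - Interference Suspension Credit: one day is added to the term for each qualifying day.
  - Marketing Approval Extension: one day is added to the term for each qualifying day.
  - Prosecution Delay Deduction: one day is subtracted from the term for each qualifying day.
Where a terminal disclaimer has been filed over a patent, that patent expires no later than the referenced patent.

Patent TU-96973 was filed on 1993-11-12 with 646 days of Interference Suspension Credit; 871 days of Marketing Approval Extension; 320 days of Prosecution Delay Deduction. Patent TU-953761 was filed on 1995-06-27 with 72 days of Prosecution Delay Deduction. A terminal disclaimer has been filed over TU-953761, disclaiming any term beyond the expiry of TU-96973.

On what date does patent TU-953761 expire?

Natural term of TU-953761:
  Base: filing + 20 years → 27 June 2015.
  Prosecution Delay Deduction: −72 days → 16 April 2015.
Expiry of referenced patent TU-96973:
  Base: filing + 20 years → 12 November 2013.
  Interference Suspension Credit: +646 days → 20 August 2015.
  Marketing Approval Extension: +871 days → 7 January 2018.
  Prosecution Delay Deduction: −320 days → 21 February 2017.
Terminal disclaimer: TU-953761 expires on the earlier of 16 April 2015 and 21 February 2017.

April 16, 2015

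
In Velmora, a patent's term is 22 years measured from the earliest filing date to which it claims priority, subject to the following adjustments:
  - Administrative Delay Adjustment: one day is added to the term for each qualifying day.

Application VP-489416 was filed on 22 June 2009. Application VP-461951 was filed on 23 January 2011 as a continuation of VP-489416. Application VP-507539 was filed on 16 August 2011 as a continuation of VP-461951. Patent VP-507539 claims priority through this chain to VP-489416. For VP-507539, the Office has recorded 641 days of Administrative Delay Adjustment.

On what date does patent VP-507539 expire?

March 24, 2033

Earliest priority filing: 22 June 2009.
Base term: 22 June 2009 + 22 years → 22 June 2031.
Administrative Delay Adjustment: +641 days → 24 March 2033.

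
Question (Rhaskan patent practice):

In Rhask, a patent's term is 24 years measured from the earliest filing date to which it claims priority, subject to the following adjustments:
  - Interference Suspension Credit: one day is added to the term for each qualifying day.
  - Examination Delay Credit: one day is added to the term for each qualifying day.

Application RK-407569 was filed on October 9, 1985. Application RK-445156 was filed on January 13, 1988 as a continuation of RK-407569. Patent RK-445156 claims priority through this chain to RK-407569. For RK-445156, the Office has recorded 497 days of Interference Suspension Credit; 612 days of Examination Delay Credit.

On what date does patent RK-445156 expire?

October 22, 2012

Earliest priority filing: 9 October 1985.
Base term: 9 October 1985 + 24 years → 9 October 2009.
Interference Suspension Credit: +497 days → 18 February 2011.
Examination Delay Credit: +612 days → 22 October 2012.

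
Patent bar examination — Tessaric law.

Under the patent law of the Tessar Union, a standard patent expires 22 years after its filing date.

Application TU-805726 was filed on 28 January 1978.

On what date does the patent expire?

January 28, 2000

Filing date + 22 years → 28 January 2000.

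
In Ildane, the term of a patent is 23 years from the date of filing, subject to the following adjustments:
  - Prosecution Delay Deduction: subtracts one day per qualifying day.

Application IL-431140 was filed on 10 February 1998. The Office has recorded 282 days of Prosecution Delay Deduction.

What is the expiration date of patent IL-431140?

May 4, 2020

Base term: filing date + 23 years → 10 February 2021.
Prosecution Delay Deduction: −282 days → 4 May 2020.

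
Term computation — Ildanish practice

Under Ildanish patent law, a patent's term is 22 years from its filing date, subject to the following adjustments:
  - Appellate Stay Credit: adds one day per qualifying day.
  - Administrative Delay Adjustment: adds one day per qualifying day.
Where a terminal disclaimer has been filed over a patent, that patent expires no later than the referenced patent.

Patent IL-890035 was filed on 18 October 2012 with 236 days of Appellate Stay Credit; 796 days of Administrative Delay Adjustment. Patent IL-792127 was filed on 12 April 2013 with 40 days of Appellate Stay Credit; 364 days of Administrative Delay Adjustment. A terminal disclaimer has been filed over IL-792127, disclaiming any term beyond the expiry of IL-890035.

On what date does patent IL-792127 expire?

Natural term of IL-792127:
  Base: filing + 22 years → 12 April 2035.
  Appellate Stay Credit: +40 days → 22 May 2035.
  Administrative Delay Adjustment: +364 days → 20 May 2036.
Expiry of referenced patent IL-890035:
  Base: filing + 22 years → 18 October 2034.
  Appellate Stay Credit: +236 days → 11 June 2035.
  Administrative Delay Adjustment: +796 days → 15 August 2037.
Terminal disclaimer: IL-792127 expires on the earlier of 20 May 2036 and 15 August 2037.

2036-05-20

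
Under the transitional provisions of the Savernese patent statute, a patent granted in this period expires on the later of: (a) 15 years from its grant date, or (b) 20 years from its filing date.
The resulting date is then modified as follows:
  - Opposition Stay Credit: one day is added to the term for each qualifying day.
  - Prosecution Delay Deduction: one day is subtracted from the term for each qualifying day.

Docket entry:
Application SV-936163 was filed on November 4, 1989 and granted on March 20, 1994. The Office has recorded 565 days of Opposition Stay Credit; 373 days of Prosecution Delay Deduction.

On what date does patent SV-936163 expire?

2010-05-15

(a) grant + 15 years → 20 March 2009.
(b) filing + 20 years → 4 November 2009.
Later of the two: 4 November 2009.
Opposition Stay Credit: +565 days → 23 May 2011.
Prosecution Delay Deduction: −373 days → 15 May 2010.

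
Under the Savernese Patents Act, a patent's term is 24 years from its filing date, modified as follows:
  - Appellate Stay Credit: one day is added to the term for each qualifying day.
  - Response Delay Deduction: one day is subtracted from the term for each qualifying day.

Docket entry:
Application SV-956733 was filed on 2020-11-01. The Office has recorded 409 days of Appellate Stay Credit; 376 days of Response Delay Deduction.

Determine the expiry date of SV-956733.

Base term: filing date + 24 years → 1 November 2044.
Appellate Stay Credit: +409 days → 15 December 2045.
Response Delay Deduction: −376 days → 4 December 2044.

December 4, 2044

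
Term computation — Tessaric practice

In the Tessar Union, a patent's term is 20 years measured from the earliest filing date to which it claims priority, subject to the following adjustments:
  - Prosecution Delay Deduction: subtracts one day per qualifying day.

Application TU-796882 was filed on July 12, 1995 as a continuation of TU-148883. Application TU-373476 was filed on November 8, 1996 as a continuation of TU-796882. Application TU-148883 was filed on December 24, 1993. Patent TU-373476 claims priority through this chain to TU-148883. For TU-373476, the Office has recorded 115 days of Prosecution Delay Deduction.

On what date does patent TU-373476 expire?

Earliest priority filing: 24 December 1993.
Base term: 24 December 1993 + 20 years → 24 December 2013.
Prosecution Delay Deduction: −115 days → 31 August 2013.

2013-08-31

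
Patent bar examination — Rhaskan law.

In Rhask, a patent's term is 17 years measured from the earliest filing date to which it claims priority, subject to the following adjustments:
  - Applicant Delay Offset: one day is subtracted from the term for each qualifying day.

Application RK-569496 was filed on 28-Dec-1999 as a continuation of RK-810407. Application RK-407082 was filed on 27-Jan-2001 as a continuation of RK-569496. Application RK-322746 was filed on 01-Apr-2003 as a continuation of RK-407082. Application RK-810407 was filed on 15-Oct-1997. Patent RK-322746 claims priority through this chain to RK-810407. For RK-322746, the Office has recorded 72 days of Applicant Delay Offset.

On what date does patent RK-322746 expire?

Earliest priority filing: 15 October 1997.
Base term: 15 October 1997 + 17 years → 15 October 2014.
Applicant Delay Offset: −72 days → 4 August 2014.

2014-08-04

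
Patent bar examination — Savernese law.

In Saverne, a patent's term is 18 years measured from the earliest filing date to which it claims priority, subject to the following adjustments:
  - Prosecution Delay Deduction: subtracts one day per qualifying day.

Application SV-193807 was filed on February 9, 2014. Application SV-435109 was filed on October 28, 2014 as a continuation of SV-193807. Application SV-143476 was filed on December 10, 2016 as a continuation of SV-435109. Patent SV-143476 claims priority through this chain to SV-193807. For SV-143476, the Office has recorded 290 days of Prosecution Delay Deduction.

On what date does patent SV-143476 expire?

April 25, 2031

Earliest priority filing: 9 February 2014.
Base term: 9 February 2014 + 18 years → 9 February 2032.
Prosecution Delay Deduction: −290 days → 25 April 2031.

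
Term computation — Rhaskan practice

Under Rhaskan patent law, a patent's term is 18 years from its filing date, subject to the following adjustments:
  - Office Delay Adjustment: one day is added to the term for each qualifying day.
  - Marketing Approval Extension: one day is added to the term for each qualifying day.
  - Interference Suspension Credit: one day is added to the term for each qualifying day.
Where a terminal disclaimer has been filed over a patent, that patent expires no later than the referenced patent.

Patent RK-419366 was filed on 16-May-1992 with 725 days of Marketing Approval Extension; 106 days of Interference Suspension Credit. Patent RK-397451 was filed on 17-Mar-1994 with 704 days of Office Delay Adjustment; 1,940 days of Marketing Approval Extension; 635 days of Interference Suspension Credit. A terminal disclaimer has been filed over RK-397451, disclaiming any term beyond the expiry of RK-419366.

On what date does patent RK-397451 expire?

August 24, 2012

Natural term of RK-397451:
  Base: filing + 18 years → 17 March 2012.
  Office Delay Adjustment: +704 days → 19 February 2014.
  Marketing Approval Extension: +1940 days → 13 June 2019.
  Interference Suspension Credit: +635 days → 9 March 2021.
Expiry of referenced patent RK-419366:
  Base: filing + 18 years → 16 May 2010.
  Marketing Approval Extension: +725 days → 10 May 2012.
  Interference Suspension Credit: +106 days → 24 August 2012.
Terminal disclaimer: RK-397451 expires on the earlier of 9 March 2021 and 24 August 2012.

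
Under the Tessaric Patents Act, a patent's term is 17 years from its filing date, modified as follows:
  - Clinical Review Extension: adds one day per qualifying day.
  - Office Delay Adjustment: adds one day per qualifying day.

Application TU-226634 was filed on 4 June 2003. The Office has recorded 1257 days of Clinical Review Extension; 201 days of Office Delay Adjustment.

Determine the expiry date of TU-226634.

Base term: filing date + 17 years → 4 June 2020.
Clinical Review Extension: +1257 days → 13 November 2023.
Office Delay Adjustment: +201 days → 1 June 2024.

June 1, 2024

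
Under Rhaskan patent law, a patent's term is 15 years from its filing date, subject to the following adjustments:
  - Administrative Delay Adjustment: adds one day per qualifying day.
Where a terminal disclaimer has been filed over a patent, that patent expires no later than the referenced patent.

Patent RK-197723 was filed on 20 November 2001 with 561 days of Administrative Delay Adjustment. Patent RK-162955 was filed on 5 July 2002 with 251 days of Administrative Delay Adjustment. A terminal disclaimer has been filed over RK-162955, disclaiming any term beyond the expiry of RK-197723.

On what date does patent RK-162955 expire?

Natural term of RK-162955:
  Base: filing + 15 years → 5 July 2017.
  Administrative Delay Adjustment: +251 days → 13 March 2018.
Expiry of referenced patent RK-197723:
  Base: filing + 15 years → 20 November 2016.
  Administrative Delay Adjustment: +561 days → 4 June 2018.
Terminal disclaimer: RK-162955 expires on the earlier of 13 March 2018 and 4 June 2018.

March 13, 2018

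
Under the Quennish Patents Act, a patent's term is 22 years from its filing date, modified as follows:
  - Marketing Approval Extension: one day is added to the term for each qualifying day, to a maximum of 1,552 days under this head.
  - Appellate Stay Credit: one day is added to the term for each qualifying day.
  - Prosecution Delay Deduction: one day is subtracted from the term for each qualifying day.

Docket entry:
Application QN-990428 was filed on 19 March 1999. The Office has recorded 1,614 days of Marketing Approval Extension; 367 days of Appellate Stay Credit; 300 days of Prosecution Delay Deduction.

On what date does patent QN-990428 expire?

Base term: filing date + 22 years → 19 March 2021.
Marketing Approval Extension: 1614 days claimed exceeds the 1552-day cap, so +1552 days → 18 June 2025.
Appellate Stay Credit: +367 days → 20 June 2026.
Prosecution Delay Deduction: −300 days → 24 August 2025.

August 24, 2025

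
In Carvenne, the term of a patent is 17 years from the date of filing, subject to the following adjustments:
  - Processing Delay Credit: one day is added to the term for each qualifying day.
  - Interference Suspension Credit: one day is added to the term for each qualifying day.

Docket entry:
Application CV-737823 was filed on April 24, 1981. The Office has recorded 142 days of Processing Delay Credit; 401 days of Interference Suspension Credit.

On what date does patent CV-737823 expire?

October 19, 1999

Base term: filing date + 17 years → 24 April 1998.
Processing Delay Credit: +142 days → 13 September 1998.
Interference Suspension Credit: +401 days → 19 October 1999.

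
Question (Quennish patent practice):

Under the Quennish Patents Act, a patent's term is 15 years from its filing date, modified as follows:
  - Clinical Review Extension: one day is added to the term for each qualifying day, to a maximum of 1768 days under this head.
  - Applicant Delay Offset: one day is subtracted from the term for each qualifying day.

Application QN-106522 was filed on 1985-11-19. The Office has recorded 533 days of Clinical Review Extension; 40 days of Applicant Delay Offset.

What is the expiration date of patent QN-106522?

Base term: filing date + 15 years → 19 November 2000.
Clinical Review Extension: 533 days (within the 1768-day cap) → +533 days → 6 May 2002.
Applicant Delay Offset: −40 days → 27 March 2002.

March 27, 2002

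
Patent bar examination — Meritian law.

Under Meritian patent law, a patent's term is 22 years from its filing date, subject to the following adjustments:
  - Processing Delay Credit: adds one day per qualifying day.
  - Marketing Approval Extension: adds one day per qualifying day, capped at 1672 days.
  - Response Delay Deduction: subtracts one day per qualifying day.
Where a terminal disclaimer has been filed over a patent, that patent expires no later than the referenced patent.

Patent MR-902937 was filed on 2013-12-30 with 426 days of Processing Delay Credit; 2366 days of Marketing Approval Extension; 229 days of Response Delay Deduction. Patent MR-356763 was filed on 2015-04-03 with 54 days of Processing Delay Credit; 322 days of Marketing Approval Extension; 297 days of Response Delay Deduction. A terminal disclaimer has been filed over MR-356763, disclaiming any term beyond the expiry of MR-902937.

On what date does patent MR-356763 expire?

Natural term of MR-356763:
  Base: filing + 22 years → 3 April 2037.
  Processing Delay Credit: +54 days → 27 May 2037.
  Marketing Approval Extension: 322 days (within the 1672-day cap) → +322 days → 14 April 2038.
  Response Delay Deduction: −297 days → 21 June 2037.
Expiry of referenced patent MR-902937:
  Base: filing + 22 years → 30 December 2035.
  Processing Delay Credit: +426 days → 28 February 2037.
  Marketing Approval Extension: 2366 days claimed exceeds the 1672-day cap, so +1672 days → 27 September 2041.
  Response Delay Deduction: −229 days → 10 February 2041.
Terminal disclaimer: MR-356763 expires on the earlier of 21 June 2037 and 10 February 2041.

June 21, 2037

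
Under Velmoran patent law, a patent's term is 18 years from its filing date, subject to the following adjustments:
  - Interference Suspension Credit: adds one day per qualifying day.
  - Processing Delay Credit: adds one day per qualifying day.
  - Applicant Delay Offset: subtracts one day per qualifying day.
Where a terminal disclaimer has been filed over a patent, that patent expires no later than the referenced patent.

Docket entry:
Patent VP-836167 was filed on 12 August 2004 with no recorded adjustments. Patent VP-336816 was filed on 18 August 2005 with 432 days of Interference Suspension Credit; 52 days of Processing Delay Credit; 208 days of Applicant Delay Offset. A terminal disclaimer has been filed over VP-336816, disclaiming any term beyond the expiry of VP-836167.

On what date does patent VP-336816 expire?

August 12, 2022

Natural term of VP-336816:
  Base: filing + 18 years → 18 August 2023.
  Interference Suspension Credit: +432 days → 23 October 2024.
  Processing Delay Credit: +52 days → 14 December 2024.
  Applicant Delay Offset: −208 days → 20 May 2024.
Expiry of referenced patent VP-836167:
  Base: filing + 18 years → 12 August 2022.
Terminal disclaimer: VP-336816 expires on the earlier of 20 May 2024 and 12 August 2022.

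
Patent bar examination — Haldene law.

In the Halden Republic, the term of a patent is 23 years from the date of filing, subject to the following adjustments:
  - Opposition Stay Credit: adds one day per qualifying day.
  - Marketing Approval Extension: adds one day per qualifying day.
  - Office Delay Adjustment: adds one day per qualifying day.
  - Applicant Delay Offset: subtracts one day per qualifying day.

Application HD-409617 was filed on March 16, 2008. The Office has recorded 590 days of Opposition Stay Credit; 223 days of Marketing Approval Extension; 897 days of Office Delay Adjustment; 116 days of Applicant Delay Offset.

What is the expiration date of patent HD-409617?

2035-07-27

Base term: filing date + 23 years → 16 March 2031.
Opposition Stay Credit: +590 days → 26 October 2032.
Marketing Approval Extension: +223 days → 6 June 2033.
Office Delay Adjustment: +897 days → 20 November 2035.
Applicant Delay Offset: −116 days → 27 July 2035.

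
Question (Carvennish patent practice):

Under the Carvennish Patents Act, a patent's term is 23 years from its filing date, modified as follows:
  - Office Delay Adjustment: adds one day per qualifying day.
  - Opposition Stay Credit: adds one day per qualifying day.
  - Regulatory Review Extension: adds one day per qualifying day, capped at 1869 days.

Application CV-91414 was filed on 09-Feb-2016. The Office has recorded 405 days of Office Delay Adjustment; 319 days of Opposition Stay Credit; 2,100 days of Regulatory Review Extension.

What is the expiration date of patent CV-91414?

March 17, 2046

Base term: filing date + 23 years → 9 February 2039.
Office Delay Adjustment: +405 days → 20 March 2040.
Opposition Stay Credit: +319 days → 2 February 2041.
Regulatory Review Extension: 2100 days claimed exceeds the 1869-day cap, so +1869 days → 17 March 2046.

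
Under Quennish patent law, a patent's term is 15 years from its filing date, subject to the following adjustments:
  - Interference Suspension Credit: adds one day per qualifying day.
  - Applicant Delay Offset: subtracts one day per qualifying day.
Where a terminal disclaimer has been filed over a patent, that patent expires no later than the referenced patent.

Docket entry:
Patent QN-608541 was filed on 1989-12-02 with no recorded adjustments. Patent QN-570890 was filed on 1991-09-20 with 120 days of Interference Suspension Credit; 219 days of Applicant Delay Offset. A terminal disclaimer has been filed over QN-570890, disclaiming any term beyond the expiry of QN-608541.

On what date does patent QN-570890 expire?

2004-12-02

Natural term of QN-570890:
  Base: filing + 15 years → 20 September 2006.
  Interference Suspension Credit: +120 days → 18 January 2007.
  Applicant Delay Offset: −219 days → 13 June 2006.
Expiry of referenced patent QN-608541:
  Base: filing + 15 years → 2 December 2004.
Terminal disclaimer: QN-570890 expires on the earlier of 13 June 2006 and 2 December 2004.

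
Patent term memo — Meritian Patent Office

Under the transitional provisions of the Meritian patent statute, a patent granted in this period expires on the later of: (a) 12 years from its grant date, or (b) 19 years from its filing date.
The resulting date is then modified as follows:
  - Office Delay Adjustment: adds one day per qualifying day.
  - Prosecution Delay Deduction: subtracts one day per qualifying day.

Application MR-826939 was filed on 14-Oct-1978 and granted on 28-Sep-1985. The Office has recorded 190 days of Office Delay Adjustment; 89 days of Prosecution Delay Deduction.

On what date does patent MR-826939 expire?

(a) grant + 12 years → 28 September 1997.
(b) filing + 19 years → 14 October 1997.
Later of the two: 14 October 1997.
Office Delay Adjustment: +190 days → 22 April 1998.
Prosecution Delay Deduction: −89 days → 23 January 1998.

January 23, 1998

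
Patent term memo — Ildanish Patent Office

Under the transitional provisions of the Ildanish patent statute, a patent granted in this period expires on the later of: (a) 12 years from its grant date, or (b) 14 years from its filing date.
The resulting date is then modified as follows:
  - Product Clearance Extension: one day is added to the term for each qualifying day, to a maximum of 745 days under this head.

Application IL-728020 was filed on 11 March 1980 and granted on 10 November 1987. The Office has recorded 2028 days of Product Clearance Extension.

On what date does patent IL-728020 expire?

(a) grant + 12 years → 10 November 1999.
(b) filing + 14 years → 11 March 1994.
Later of the two: 10 November 1999.
Product Clearance Extension: 2028 days claimed exceeds the 745-day cap, so +745 days → 24 November 2001.

November 24, 2001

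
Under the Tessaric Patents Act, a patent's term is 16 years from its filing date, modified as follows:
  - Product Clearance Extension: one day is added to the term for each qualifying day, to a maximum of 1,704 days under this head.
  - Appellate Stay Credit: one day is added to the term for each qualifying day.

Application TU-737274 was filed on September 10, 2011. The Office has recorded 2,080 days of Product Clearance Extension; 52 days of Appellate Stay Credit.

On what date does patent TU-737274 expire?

Base term: filing date + 16 years → 10 September 2027.
Product Clearance Extension: 2080 days claimed exceeds the 1704-day cap, so +1704 days → 10 May 2032.
Appellate Stay Credit: +52 days → 1 July 2032.

July 1, 2032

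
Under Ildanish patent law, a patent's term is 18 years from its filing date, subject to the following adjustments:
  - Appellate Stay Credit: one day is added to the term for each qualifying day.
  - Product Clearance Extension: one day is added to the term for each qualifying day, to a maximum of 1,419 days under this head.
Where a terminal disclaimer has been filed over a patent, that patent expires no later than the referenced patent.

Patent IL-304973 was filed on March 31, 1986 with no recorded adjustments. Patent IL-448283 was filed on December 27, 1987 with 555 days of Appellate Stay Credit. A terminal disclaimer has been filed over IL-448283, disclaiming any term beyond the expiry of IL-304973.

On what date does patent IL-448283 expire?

2004-03-31

Natural term of IL-448283:
  Base: filing + 18 years → 27 December 2005.
  Appellate Stay Credit: +555 days → 5 July 2007.
Expiry of referenced patent IL-304973:
  Base: filing + 18 years → 31 March 2004.
Terminal disclaimer: IL-448283 expires on the earlier of 5 July 2007 and 31 March 2004.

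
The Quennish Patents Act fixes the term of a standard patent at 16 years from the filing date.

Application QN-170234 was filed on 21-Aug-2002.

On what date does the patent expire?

August 21, 2018

Filing date + 16 years → 21 August 2018.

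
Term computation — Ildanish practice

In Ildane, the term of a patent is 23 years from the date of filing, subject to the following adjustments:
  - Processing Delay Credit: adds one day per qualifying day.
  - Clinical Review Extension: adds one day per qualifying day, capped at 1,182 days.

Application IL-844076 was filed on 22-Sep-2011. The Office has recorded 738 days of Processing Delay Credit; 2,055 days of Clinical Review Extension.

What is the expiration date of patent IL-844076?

December 25, 2039

Base term: filing date + 23 years → 22 September 2034.
Processing Delay Credit: +738 days → 29 September 2036.
Clinical Review Extension: 2055 days claimed exceeds the 1182-day cap, so +1182 days → 25 December 2039.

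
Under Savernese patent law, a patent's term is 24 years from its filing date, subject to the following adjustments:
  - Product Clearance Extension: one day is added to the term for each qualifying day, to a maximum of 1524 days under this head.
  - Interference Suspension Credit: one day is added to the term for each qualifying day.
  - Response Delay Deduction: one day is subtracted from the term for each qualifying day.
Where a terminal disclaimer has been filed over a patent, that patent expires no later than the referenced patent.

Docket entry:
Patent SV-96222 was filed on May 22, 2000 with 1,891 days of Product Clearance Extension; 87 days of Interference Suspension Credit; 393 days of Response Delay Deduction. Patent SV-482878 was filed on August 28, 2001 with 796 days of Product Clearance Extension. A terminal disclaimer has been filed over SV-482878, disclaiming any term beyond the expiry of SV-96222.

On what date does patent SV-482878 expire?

September 22, 2027

Natural term of SV-482878:
  Base: filing + 24 years → 28 August 2025.
  Product Clearance Extension: 796 days (within the 1524-day cap) → +796 days → 2 November 2027.
Expiry of referenced patent SV-96222:
  Base: filing + 24 years → 22 May 2024.
  Product Clearance Extension: 1891 days claimed exceeds the 1524-day cap, so +1524 days → 24 July 2028.
  Interference Suspension Credit: +87 days → 19 October 2028.
  Response Delay Deduction: −393 days → 22 September 2027.
Terminal disclaimer: SV-482878 expires on the earlier of 2 November 2027 and 22 September 2027.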